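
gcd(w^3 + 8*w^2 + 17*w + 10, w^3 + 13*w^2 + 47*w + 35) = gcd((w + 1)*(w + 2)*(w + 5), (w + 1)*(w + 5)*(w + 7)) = w^2 + 6*w + 5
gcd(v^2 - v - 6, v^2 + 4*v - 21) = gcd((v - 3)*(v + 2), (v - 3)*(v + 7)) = v - 3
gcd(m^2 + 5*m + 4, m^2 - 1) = m + 1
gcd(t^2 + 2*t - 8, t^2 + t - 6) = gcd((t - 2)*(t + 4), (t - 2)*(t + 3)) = t - 2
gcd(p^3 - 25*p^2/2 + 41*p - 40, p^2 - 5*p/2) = p - 5/2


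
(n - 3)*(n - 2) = n^2 - 5*n + 6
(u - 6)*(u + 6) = u^2 - 36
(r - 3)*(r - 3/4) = r^2 - 15*r/4 + 9/4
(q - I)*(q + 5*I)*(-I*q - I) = -I*q^3 + 4*q^2 - I*q^2 + 4*q - 5*I*q - 5*I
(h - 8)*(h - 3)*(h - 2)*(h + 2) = h^4 - 11*h^3 + 20*h^2 + 44*h - 96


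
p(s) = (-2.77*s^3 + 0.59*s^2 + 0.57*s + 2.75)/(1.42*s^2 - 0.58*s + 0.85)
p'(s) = (0.58 - 2.84*s)*(-2.77*s^3 + 0.59*s^2 + 0.57*s + 2.75)/(1.42*s^2 - 0.58*s + 0.85)^2 + (-8.31*s^2 + 1.18*s + 0.57)/(1.42*s^2 - 0.58*s + 0.85) = (-3.9334*s^4 + 3.2132*s^3 - 8.2151*s^2 - 6.807*s + 2.0795)/(2.0164*s^4 - 1.6472*s^3 + 2.7504*s^2 - 0.986*s + 0.7225)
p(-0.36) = 2.21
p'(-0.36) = 2.10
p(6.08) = -11.93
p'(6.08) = -2.01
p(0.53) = 2.98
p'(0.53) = -4.14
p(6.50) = -12.78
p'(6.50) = -2.00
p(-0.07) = 3.02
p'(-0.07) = 3.12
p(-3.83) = 6.90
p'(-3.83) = -1.96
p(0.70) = 2.18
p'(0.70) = -5.04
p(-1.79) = 3.03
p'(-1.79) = -1.71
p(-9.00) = 17.05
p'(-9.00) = -1.96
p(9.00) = -17.75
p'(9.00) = -1.98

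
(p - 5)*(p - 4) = p^2 - 9*p + 20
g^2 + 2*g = g*(g + 2)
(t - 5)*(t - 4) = t^2 - 9*t + 20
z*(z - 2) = z^2 - 2*z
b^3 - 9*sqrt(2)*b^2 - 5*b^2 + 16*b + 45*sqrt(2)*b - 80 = (b - 5)*(b - 8*sqrt(2))*(b - sqrt(2))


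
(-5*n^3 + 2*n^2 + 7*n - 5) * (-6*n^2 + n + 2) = 30*n^5 - 17*n^4 - 50*n^3 + 41*n^2 + 9*n - 10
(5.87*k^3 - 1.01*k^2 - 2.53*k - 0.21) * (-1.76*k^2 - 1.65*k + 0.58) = -10.3312*k^5 - 7.9079*k^4 + 9.5239*k^3 + 3.9583*k^2 - 1.1209*k - 0.1218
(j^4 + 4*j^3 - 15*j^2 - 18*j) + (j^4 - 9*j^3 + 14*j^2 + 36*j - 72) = 2*j^4 - 5*j^3 - j^2 + 18*j - 72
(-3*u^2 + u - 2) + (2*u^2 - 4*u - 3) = -u^2 - 3*u - 5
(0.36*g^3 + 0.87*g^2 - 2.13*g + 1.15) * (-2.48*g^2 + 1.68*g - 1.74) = -0.8928*g^5 - 1.5528*g^4 + 6.1176*g^3 - 7.9442*g^2 + 5.6382*g - 2.001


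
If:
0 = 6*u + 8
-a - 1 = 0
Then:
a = -1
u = -4/3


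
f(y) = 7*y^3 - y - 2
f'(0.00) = -1.00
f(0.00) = -2.00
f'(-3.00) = 188.00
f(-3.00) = -188.00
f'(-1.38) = 38.99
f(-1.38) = -19.02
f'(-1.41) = 40.75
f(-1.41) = -20.21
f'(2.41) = 120.97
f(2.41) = 93.57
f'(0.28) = 0.65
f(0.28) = -2.13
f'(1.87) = 72.43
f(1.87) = 41.90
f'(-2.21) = 101.57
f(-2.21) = -75.35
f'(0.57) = 5.82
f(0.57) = -1.27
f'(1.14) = 26.29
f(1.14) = 7.23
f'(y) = 21*y^2 - 1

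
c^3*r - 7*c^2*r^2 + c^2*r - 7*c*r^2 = c*(c - 7*r)*(c*r + r)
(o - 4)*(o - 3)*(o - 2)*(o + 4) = o^4 - 5*o^3 - 10*o^2 + 80*o - 96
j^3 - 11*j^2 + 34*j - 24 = (j - 6)*(j - 4)*(j - 1)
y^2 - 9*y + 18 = (y - 6)*(y - 3)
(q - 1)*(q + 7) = q^2 + 6*q - 7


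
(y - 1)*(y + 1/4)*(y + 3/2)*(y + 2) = y^4 + 11*y^3/4 + y^2/8 - 25*y/8 - 3/4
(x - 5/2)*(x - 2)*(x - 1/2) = x^3 - 5*x^2 + 29*x/4 - 5/2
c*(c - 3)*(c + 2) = c^3 - c^2 - 6*c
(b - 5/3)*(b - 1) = b^2 - 8*b/3 + 5/3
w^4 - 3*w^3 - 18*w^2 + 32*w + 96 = (w - 4)^2*(w + 2)*(w + 3)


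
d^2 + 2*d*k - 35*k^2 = (d - 5*k)*(d + 7*k)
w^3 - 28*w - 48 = (w - 6)*(w + 2)*(w + 4)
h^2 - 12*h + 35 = (h - 7)*(h - 5)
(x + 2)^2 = x^2 + 4*x + 4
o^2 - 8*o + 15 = (o - 5)*(o - 3)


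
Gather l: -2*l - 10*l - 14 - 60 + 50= -12*l - 24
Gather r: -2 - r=-r - 2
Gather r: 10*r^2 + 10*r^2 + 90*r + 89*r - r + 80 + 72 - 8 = 20*r^2 + 178*r + 144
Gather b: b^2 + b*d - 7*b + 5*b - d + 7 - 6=b^2 + b*(d - 2) - d + 1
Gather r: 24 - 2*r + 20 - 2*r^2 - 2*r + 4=-2*r^2 - 4*r + 48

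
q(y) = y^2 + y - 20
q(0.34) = -19.54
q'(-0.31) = 0.38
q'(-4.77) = -8.54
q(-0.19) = -20.15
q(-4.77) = -2.02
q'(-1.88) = -2.76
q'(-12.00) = -23.00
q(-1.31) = -19.59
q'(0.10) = 1.20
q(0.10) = -19.89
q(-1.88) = -18.35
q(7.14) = 38.12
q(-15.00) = 190.00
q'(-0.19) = 0.62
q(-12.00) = 112.00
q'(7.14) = 15.28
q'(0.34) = 1.68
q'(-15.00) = -29.00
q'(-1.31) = -1.62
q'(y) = 2*y + 1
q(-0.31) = -20.21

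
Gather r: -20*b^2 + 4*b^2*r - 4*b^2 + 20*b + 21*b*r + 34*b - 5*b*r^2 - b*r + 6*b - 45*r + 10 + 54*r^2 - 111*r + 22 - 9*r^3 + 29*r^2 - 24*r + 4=-24*b^2 + 60*b - 9*r^3 + r^2*(83 - 5*b) + r*(4*b^2 + 20*b - 180) + 36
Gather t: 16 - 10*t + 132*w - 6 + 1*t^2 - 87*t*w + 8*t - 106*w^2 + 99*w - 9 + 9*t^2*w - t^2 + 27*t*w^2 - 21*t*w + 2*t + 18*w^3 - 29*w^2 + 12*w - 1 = 9*t^2*w + t*(27*w^2 - 108*w) + 18*w^3 - 135*w^2 + 243*w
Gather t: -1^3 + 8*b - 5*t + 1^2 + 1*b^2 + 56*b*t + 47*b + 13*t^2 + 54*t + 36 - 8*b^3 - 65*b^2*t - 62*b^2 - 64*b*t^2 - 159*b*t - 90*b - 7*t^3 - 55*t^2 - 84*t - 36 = -8*b^3 - 61*b^2 - 35*b - 7*t^3 + t^2*(-64*b - 42) + t*(-65*b^2 - 103*b - 35)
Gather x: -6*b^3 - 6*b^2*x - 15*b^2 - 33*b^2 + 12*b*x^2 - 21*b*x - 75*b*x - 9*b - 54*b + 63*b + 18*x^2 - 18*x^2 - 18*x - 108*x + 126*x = -6*b^3 - 48*b^2 + 12*b*x^2 + x*(-6*b^2 - 96*b)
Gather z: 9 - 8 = 1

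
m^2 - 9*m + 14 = (m - 7)*(m - 2)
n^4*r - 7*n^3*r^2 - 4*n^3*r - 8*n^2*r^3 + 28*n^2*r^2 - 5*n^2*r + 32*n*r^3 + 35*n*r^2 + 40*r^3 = (n - 5)*(n - 8*r)*(n + r)*(n*r + r)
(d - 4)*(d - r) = d^2 - d*r - 4*d + 4*r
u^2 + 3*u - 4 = (u - 1)*(u + 4)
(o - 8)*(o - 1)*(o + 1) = o^3 - 8*o^2 - o + 8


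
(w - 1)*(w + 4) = w^2 + 3*w - 4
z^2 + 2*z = z*(z + 2)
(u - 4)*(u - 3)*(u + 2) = u^3 - 5*u^2 - 2*u + 24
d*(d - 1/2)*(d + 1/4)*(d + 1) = d^4 + 3*d^3/4 - 3*d^2/8 - d/8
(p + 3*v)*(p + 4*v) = p^2 + 7*p*v + 12*v^2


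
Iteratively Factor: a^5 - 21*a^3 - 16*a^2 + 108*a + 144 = (a - 4)*(a^4 + 4*a^3 - 5*a^2 - 36*a - 36) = (a - 4)*(a - 3)*(a^3 + 7*a^2 + 16*a + 12) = (a - 4)*(a - 3)*(a + 3)*(a^2 + 4*a + 4) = (a - 4)*(a - 3)*(a + 2)*(a + 3)*(a + 2)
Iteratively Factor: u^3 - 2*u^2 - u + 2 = (u + 1)*(u^2 - 3*u + 2) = (u - 2)*(u + 1)*(u - 1)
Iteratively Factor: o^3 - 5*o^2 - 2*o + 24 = (o - 4)*(o^2 - o - 6) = (o - 4)*(o + 2)*(o - 3)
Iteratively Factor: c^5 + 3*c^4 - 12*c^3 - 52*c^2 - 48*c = (c + 2)*(c^4 + c^3 - 14*c^2 - 24*c) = (c - 4)*(c + 2)*(c^3 + 5*c^2 + 6*c) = (c - 4)*(c + 2)*(c + 3)*(c^2 + 2*c) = (c - 4)*(c + 2)^2*(c + 3)*(c)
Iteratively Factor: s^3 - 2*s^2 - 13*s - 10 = (s - 5)*(s^2 + 3*s + 2) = (s - 5)*(s + 2)*(s + 1)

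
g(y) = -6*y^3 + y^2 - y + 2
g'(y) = -18*y^2 + 2*y - 1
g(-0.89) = 7.91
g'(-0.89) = -17.04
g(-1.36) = 20.30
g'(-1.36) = -37.01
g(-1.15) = 13.60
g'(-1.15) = -27.10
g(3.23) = -192.99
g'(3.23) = -182.33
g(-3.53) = 281.91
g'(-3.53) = -232.36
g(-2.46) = 99.83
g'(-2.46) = -114.85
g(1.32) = -11.38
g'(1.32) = -29.72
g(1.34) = -11.98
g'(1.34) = -30.64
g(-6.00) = 1340.00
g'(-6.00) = -661.00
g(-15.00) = 20492.00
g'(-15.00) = -4081.00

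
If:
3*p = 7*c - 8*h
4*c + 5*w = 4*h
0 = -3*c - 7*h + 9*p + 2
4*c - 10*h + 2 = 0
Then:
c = 3/4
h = 1/2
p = 5/12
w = -1/5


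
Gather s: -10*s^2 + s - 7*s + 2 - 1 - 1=-10*s^2 - 6*s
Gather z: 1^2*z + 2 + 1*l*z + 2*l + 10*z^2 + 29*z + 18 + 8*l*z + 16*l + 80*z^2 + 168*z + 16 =18*l + 90*z^2 + z*(9*l + 198) + 36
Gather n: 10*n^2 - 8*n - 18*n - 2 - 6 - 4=10*n^2 - 26*n - 12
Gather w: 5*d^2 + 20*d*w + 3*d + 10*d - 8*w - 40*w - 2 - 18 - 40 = 5*d^2 + 13*d + w*(20*d - 48) - 60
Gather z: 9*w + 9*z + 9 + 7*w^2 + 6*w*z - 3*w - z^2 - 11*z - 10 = 7*w^2 + 6*w - z^2 + z*(6*w - 2) - 1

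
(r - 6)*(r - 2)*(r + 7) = r^3 - r^2 - 44*r + 84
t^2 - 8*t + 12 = (t - 6)*(t - 2)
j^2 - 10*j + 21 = (j - 7)*(j - 3)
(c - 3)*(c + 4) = c^2 + c - 12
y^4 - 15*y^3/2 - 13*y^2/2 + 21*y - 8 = (y - 8)*(y - 1)*(y - 1/2)*(y + 2)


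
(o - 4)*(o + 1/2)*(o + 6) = o^3 + 5*o^2/2 - 23*o - 12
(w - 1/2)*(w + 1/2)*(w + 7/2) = w^3 + 7*w^2/2 - w/4 - 7/8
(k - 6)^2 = k^2 - 12*k + 36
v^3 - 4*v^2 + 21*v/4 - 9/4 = (v - 3/2)^2*(v - 1)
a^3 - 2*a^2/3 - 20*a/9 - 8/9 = (a - 2)*(a + 2/3)^2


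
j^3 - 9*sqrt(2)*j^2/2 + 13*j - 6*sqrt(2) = (j - 2*sqrt(2))*(j - 3*sqrt(2)/2)*(j - sqrt(2))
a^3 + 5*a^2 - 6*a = a*(a - 1)*(a + 6)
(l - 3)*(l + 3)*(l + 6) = l^3 + 6*l^2 - 9*l - 54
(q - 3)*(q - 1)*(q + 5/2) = q^3 - 3*q^2/2 - 7*q + 15/2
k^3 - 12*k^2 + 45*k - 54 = (k - 6)*(k - 3)^2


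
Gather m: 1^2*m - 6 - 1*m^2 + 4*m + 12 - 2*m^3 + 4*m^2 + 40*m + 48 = -2*m^3 + 3*m^2 + 45*m + 54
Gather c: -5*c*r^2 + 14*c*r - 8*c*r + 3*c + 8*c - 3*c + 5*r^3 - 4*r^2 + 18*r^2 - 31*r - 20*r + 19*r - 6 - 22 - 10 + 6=c*(-5*r^2 + 6*r + 8) + 5*r^3 + 14*r^2 - 32*r - 32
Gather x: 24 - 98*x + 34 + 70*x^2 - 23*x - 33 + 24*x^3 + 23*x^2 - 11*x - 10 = 24*x^3 + 93*x^2 - 132*x + 15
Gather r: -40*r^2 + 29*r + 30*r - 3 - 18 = -40*r^2 + 59*r - 21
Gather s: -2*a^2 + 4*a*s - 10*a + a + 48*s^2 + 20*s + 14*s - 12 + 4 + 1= -2*a^2 - 9*a + 48*s^2 + s*(4*a + 34) - 7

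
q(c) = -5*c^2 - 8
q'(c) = -10*c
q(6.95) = -249.51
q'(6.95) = -69.50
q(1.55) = -20.01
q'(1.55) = -15.50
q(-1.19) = -15.08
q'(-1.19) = 11.90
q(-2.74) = -45.54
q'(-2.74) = 27.40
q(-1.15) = -14.61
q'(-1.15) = 11.50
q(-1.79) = -24.02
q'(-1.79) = 17.90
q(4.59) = -113.34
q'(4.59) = -45.90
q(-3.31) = -62.78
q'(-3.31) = 33.10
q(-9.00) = -413.00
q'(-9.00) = 90.00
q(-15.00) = -1133.00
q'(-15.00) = 150.00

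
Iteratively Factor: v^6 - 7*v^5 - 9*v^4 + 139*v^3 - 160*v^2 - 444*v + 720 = (v - 3)*(v^5 - 4*v^4 - 21*v^3 + 76*v^2 + 68*v - 240) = (v - 3)^2*(v^4 - v^3 - 24*v^2 + 4*v + 80) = (v - 5)*(v - 3)^2*(v^3 + 4*v^2 - 4*v - 16) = (v - 5)*(v - 3)^2*(v + 2)*(v^2 + 2*v - 8) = (v - 5)*(v - 3)^2*(v - 2)*(v + 2)*(v + 4)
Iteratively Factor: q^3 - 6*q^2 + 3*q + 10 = (q + 1)*(q^2 - 7*q + 10) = (q - 2)*(q + 1)*(q - 5)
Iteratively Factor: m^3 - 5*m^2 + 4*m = (m - 1)*(m^2 - 4*m) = m*(m - 1)*(m - 4)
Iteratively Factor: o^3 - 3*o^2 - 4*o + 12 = (o - 3)*(o^2 - 4) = (o - 3)*(o - 2)*(o + 2)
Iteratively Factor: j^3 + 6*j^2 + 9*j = (j + 3)*(j^2 + 3*j) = j*(j + 3)*(j + 3)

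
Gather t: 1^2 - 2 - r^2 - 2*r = -r^2 - 2*r - 1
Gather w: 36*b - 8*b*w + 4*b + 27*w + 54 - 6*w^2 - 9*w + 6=40*b - 6*w^2 + w*(18 - 8*b) + 60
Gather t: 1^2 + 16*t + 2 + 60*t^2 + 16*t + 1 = 60*t^2 + 32*t + 4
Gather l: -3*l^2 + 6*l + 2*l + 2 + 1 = -3*l^2 + 8*l + 3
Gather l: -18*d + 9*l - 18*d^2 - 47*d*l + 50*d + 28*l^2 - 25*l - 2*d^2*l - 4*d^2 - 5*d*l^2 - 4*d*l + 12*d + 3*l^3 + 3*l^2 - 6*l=-22*d^2 + 44*d + 3*l^3 + l^2*(31 - 5*d) + l*(-2*d^2 - 51*d - 22)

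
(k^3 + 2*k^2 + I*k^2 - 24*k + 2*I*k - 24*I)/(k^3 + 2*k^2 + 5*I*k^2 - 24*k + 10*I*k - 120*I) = (k + I)/(k + 5*I)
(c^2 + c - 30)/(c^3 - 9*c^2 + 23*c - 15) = (c + 6)/(c^2 - 4*c + 3)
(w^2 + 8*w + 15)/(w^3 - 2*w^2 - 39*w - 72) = (w + 5)/(w^2 - 5*w - 24)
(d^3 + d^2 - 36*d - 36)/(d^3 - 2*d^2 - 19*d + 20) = (d^3 + d^2 - 36*d - 36)/(d^3 - 2*d^2 - 19*d + 20)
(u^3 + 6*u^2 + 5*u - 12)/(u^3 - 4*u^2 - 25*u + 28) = (u + 3)/(u - 7)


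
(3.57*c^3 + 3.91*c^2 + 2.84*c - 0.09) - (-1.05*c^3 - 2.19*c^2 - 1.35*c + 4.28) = 4.62*c^3 + 6.1*c^2 + 4.19*c - 4.37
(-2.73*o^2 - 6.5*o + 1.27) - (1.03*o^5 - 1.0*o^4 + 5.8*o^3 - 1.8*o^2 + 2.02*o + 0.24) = -1.03*o^5 + 1.0*o^4 - 5.8*o^3 - 0.93*o^2 - 8.52*o + 1.03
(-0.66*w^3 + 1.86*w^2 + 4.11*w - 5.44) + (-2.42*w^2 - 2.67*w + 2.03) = -0.66*w^3 - 0.56*w^2 + 1.44*w - 3.41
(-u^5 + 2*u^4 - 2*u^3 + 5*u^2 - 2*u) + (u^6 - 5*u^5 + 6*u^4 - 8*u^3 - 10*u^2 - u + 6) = u^6 - 6*u^5 + 8*u^4 - 10*u^3 - 5*u^2 - 3*u + 6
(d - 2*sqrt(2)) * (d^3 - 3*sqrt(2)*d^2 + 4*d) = d^4 - 5*sqrt(2)*d^3 + 16*d^2 - 8*sqrt(2)*d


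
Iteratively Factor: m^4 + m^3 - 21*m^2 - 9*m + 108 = (m - 3)*(m^3 + 4*m^2 - 9*m - 36) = (m - 3)^2*(m^2 + 7*m + 12) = (m - 3)^2*(m + 3)*(m + 4)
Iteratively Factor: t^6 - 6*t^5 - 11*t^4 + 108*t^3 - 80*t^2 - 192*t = (t)*(t^5 - 6*t^4 - 11*t^3 + 108*t^2 - 80*t - 192) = t*(t + 4)*(t^4 - 10*t^3 + 29*t^2 - 8*t - 48) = t*(t - 3)*(t + 4)*(t^3 - 7*t^2 + 8*t + 16) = t*(t - 4)*(t - 3)*(t + 4)*(t^2 - 3*t - 4) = t*(t - 4)^2*(t - 3)*(t + 4)*(t + 1)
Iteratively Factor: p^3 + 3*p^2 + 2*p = (p + 2)*(p^2 + p) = (p + 1)*(p + 2)*(p)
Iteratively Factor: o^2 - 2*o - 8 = (o + 2)*(o - 4)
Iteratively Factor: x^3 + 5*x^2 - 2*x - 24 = (x + 3)*(x^2 + 2*x - 8) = (x + 3)*(x + 4)*(x - 2)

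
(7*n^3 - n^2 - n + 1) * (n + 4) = 7*n^4 + 27*n^3 - 5*n^2 - 3*n + 4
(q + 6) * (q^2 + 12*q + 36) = q^3 + 18*q^2 + 108*q + 216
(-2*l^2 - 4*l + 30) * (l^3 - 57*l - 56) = -2*l^5 - 4*l^4 + 144*l^3 + 340*l^2 - 1486*l - 1680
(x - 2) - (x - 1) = -1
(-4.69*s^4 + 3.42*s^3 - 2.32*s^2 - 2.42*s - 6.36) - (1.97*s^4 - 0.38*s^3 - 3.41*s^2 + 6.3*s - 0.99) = -6.66*s^4 + 3.8*s^3 + 1.09*s^2 - 8.72*s - 5.37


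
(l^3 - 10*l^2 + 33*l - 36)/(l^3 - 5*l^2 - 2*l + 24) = (l - 3)/(l + 2)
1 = 1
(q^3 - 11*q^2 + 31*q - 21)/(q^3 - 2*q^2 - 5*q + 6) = (q - 7)/(q + 2)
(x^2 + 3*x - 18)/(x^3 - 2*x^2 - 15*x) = (-x^2 - 3*x + 18)/(x*(-x^2 + 2*x + 15))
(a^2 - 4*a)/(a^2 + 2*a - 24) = a/(a + 6)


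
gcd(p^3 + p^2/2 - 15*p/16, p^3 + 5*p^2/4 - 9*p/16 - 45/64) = p^2 + p/2 - 15/16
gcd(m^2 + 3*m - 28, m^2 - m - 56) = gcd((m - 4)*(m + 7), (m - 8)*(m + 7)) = m + 7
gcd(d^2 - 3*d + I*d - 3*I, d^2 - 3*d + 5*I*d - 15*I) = d - 3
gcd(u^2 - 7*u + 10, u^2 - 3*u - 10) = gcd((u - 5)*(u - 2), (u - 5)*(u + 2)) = u - 5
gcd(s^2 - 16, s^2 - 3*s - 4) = s - 4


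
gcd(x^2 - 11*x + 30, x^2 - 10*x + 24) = x - 6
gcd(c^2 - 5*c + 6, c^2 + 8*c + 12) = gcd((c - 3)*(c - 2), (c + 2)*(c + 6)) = 1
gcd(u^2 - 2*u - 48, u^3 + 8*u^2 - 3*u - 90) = u + 6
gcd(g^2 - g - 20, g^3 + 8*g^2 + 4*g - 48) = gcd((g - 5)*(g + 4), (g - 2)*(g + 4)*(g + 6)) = g + 4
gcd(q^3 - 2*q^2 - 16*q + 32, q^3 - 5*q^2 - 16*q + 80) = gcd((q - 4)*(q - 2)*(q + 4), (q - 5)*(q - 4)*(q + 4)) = q^2 - 16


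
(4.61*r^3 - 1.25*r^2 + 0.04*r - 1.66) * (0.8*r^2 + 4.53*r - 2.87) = 3.688*r^5 + 19.8833*r^4 - 18.8612*r^3 + 2.4407*r^2 - 7.6346*r + 4.7642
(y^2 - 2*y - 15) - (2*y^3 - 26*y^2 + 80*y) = -2*y^3 + 27*y^2 - 82*y - 15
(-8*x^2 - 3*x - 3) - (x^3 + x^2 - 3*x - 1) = -x^3 - 9*x^2 - 2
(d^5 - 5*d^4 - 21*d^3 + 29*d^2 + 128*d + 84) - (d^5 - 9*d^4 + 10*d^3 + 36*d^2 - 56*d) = 4*d^4 - 31*d^3 - 7*d^2 + 184*d + 84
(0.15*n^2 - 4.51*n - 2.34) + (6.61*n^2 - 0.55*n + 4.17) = 6.76*n^2 - 5.06*n + 1.83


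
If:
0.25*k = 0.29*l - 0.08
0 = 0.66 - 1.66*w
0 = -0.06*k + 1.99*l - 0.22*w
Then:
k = -0.28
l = 0.04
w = 0.40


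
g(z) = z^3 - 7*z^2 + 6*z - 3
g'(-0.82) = 19.50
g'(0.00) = 6.00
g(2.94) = -20.45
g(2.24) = -13.44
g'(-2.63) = 63.57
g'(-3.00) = 75.00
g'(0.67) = -2.03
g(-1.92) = -47.40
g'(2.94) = -9.23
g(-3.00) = -111.00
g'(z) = 3*z^2 - 14*z + 6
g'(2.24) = -10.31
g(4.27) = -27.16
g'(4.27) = 0.92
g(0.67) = -1.82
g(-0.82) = -13.18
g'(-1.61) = 36.32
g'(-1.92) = 43.94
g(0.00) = -3.00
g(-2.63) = -85.39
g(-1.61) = -34.98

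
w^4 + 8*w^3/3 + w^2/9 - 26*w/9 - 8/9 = (w - 1)*(w + 1/3)*(w + 4/3)*(w + 2)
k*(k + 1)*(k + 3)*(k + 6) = k^4 + 10*k^3 + 27*k^2 + 18*k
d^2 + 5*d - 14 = (d - 2)*(d + 7)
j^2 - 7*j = j*(j - 7)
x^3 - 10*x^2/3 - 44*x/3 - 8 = (x - 6)*(x + 2/3)*(x + 2)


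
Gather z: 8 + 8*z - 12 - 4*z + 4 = 4*z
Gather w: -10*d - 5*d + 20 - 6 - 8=6 - 15*d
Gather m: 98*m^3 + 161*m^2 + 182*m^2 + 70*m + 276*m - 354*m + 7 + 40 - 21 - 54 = 98*m^3 + 343*m^2 - 8*m - 28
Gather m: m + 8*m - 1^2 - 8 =9*m - 9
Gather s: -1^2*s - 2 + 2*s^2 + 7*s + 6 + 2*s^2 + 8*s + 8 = 4*s^2 + 14*s + 12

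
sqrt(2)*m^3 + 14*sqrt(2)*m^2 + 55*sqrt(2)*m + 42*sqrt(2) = (m + 6)*(m + 7)*(sqrt(2)*m + sqrt(2))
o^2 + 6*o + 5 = (o + 1)*(o + 5)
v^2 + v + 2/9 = (v + 1/3)*(v + 2/3)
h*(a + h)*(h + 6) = a*h^2 + 6*a*h + h^3 + 6*h^2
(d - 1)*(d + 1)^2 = d^3 + d^2 - d - 1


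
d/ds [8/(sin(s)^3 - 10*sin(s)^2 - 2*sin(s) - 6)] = 8*(-3*sin(s)^2 + 20*sin(s) + 2)*cos(s)/(sin(s)^3 - 10*sin(s)^2 - 2*sin(s) - 6)^2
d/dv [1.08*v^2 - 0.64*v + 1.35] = 2.16*v - 0.64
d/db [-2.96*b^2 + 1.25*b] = 1.25 - 5.92*b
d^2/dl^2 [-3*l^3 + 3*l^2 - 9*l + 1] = 6 - 18*l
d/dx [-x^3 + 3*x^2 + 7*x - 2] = -3*x^2 + 6*x + 7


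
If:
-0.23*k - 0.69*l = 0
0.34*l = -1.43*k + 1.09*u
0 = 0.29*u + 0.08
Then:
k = -0.23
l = 0.08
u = -0.28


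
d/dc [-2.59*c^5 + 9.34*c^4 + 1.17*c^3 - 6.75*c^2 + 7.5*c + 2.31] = -12.95*c^4 + 37.36*c^3 + 3.51*c^2 - 13.5*c + 7.5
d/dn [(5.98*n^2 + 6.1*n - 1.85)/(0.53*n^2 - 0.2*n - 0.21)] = (-4.429*n^2 - 0.5506*n - 1.651)/(0.2809*n^4 - 0.212*n^3 - 0.1826*n^2 + 0.084*n + 0.0441)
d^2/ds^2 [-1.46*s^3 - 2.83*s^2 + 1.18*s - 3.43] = -8.76*s - 5.66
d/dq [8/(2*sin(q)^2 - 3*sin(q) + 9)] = 8*(3 - 4*sin(q))*cos(q)/(-3*sin(q) - cos(2*q) + 10)^2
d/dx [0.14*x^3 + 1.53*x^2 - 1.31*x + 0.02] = 0.42*x^2 + 3.06*x - 1.31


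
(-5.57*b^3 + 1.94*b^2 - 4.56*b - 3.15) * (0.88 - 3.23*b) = 17.9911*b^4 - 11.1678*b^3 + 16.436*b^2 + 6.1617*b - 2.772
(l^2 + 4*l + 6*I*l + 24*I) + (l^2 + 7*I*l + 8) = 2*l^2 + 4*l + 13*I*l + 8 + 24*I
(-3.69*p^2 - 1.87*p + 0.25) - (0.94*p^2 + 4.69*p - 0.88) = -4.63*p^2 - 6.56*p + 1.13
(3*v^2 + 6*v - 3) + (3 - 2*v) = 3*v^2 + 4*v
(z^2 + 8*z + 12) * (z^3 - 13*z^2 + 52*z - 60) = z^5 - 5*z^4 - 40*z^3 + 200*z^2 + 144*z - 720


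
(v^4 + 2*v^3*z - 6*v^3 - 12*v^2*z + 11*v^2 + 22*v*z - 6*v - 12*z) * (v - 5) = v^5 + 2*v^4*z - 11*v^4 - 22*v^3*z + 41*v^3 + 82*v^2*z - 61*v^2 - 122*v*z + 30*v + 60*z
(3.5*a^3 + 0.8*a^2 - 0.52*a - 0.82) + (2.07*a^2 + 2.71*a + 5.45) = 3.5*a^3 + 2.87*a^2 + 2.19*a + 4.63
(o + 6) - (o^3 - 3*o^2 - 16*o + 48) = -o^3 + 3*o^2 + 17*o - 42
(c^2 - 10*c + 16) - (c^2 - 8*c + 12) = 4 - 2*c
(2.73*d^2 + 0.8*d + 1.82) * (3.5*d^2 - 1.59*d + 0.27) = 9.555*d^4 - 1.5407*d^3 + 5.8351*d^2 - 2.6778*d + 0.4914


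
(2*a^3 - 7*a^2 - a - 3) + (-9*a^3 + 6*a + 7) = -7*a^3 - 7*a^2 + 5*a + 4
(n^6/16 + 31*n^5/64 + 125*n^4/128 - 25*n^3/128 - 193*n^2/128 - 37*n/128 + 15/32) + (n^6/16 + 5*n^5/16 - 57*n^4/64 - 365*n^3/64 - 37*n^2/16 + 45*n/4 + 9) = n^6/8 + 51*n^5/64 + 11*n^4/128 - 755*n^3/128 - 489*n^2/128 + 1403*n/128 + 303/32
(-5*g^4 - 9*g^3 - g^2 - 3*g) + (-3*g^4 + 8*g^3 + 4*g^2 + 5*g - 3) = -8*g^4 - g^3 + 3*g^2 + 2*g - 3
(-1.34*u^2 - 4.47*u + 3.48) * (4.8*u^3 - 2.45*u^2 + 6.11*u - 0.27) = -6.432*u^5 - 18.173*u^4 + 19.4681*u^3 - 35.4759*u^2 + 22.4697*u - 0.9396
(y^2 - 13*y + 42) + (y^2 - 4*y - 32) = 2*y^2 - 17*y + 10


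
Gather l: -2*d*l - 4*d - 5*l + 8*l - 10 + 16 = -4*d + l*(3 - 2*d) + 6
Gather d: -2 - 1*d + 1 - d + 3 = 2 - 2*d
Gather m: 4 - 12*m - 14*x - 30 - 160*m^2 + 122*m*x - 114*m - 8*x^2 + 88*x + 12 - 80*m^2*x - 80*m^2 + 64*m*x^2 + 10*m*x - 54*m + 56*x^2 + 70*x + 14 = m^2*(-80*x - 240) + m*(64*x^2 + 132*x - 180) + 48*x^2 + 144*x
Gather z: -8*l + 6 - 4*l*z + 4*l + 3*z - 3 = -4*l + z*(3 - 4*l) + 3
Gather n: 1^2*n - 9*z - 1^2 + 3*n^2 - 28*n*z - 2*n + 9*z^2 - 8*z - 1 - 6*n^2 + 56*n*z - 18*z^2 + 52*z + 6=-3*n^2 + n*(28*z - 1) - 9*z^2 + 35*z + 4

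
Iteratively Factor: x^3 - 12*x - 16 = (x + 2)*(x^2 - 2*x - 8) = (x + 2)^2*(x - 4)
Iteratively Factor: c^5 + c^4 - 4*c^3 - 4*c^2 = (c - 2)*(c^4 + 3*c^3 + 2*c^2) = (c - 2)*(c + 2)*(c^3 + c^2) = c*(c - 2)*(c + 2)*(c^2 + c) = c*(c - 2)*(c + 1)*(c + 2)*(c)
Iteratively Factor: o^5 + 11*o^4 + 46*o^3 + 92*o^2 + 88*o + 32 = (o + 2)*(o^4 + 9*o^3 + 28*o^2 + 36*o + 16) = (o + 1)*(o + 2)*(o^3 + 8*o^2 + 20*o + 16) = (o + 1)*(o + 2)^2*(o^2 + 6*o + 8) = (o + 1)*(o + 2)^3*(o + 4)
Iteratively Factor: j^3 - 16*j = (j + 4)*(j^2 - 4*j) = (j - 4)*(j + 4)*(j)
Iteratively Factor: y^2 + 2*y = (y)*(y + 2)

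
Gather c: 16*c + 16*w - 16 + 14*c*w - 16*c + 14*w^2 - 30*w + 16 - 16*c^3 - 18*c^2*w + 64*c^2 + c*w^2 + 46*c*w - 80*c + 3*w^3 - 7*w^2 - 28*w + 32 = -16*c^3 + c^2*(64 - 18*w) + c*(w^2 + 60*w - 80) + 3*w^3 + 7*w^2 - 42*w + 32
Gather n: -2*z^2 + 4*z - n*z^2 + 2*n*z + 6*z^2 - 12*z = n*(-z^2 + 2*z) + 4*z^2 - 8*z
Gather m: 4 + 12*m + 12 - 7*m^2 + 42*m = -7*m^2 + 54*m + 16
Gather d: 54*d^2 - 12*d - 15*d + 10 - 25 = 54*d^2 - 27*d - 15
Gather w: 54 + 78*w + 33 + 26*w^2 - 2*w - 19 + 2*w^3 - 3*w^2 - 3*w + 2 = 2*w^3 + 23*w^2 + 73*w + 70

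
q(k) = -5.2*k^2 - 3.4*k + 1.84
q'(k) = -10.4*k - 3.4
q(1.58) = -16.51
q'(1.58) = -19.83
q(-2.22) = -16.24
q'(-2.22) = 19.69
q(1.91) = -23.62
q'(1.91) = -23.26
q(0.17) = 1.11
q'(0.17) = -5.17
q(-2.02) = -12.51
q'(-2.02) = 17.61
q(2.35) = -34.87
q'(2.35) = -27.84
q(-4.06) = -70.07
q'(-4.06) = 38.82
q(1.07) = -7.75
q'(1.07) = -14.53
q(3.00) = -55.16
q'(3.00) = -34.60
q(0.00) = 1.84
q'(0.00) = -3.40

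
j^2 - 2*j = j*(j - 2)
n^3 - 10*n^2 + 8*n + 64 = (n - 8)*(n - 4)*(n + 2)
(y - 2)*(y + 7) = y^2 + 5*y - 14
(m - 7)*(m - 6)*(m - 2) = m^3 - 15*m^2 + 68*m - 84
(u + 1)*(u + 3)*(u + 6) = u^3 + 10*u^2 + 27*u + 18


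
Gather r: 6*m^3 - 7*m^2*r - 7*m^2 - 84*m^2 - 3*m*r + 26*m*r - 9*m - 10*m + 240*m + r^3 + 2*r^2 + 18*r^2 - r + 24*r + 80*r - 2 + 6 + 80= 6*m^3 - 91*m^2 + 221*m + r^3 + 20*r^2 + r*(-7*m^2 + 23*m + 103) + 84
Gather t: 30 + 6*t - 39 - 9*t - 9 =-3*t - 18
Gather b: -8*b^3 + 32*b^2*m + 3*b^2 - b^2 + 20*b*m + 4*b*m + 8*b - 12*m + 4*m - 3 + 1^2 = -8*b^3 + b^2*(32*m + 2) + b*(24*m + 8) - 8*m - 2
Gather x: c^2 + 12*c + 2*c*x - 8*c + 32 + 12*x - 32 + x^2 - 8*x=c^2 + 4*c + x^2 + x*(2*c + 4)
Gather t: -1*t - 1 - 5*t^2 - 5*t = -5*t^2 - 6*t - 1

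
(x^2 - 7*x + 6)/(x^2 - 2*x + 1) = (x - 6)/(x - 1)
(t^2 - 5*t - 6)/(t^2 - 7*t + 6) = (t + 1)/(t - 1)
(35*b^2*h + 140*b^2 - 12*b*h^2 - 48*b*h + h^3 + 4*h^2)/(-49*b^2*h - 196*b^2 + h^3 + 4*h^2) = (-5*b + h)/(7*b + h)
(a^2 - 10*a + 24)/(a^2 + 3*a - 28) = (a - 6)/(a + 7)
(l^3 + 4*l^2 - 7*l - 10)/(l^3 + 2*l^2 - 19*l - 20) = (l - 2)/(l - 4)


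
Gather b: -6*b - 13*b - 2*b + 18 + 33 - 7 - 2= 42 - 21*b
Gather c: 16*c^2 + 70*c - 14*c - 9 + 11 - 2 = 16*c^2 + 56*c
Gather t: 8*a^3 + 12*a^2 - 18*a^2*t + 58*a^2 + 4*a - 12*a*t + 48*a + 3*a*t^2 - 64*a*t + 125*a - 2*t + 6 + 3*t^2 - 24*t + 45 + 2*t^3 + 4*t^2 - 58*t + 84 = 8*a^3 + 70*a^2 + 177*a + 2*t^3 + t^2*(3*a + 7) + t*(-18*a^2 - 76*a - 84) + 135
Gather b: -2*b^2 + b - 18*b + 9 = -2*b^2 - 17*b + 9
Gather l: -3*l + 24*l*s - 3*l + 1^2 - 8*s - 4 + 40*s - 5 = l*(24*s - 6) + 32*s - 8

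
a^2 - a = a*(a - 1)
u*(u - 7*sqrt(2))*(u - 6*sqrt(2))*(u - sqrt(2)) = u^4 - 14*sqrt(2)*u^3 + 110*u^2 - 84*sqrt(2)*u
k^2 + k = k*(k + 1)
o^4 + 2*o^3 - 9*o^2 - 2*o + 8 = (o - 2)*(o - 1)*(o + 1)*(o + 4)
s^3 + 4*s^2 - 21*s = s*(s - 3)*(s + 7)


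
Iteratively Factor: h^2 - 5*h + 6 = (h - 3)*(h - 2)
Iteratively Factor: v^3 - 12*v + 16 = (v - 2)*(v^2 + 2*v - 8) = (v - 2)*(v + 4)*(v - 2)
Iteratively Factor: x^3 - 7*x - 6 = (x + 1)*(x^2 - x - 6) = (x + 1)*(x + 2)*(x - 3)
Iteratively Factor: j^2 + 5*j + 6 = (j + 2)*(j + 3)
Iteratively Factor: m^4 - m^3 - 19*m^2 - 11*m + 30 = (m - 5)*(m^3 + 4*m^2 + m - 6) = (m - 5)*(m - 1)*(m^2 + 5*m + 6) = (m - 5)*(m - 1)*(m + 3)*(m + 2)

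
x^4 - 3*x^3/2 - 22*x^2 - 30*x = x*(x - 6)*(x + 2)*(x + 5/2)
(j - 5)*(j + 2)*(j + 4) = j^3 + j^2 - 22*j - 40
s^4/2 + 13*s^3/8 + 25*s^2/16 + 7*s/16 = s*(s/2 + 1/2)*(s + 1/2)*(s + 7/4)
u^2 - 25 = (u - 5)*(u + 5)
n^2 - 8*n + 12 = (n - 6)*(n - 2)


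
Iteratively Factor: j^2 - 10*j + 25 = (j - 5)*(j - 5)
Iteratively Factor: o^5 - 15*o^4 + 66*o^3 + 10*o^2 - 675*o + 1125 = (o - 5)*(o^4 - 10*o^3 + 16*o^2 + 90*o - 225) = (o - 5)*(o - 3)*(o^3 - 7*o^2 - 5*o + 75) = (o - 5)^2*(o - 3)*(o^2 - 2*o - 15) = (o - 5)^3*(o - 3)*(o + 3)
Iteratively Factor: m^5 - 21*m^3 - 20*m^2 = (m + 1)*(m^4 - m^3 - 20*m^2) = (m + 1)*(m + 4)*(m^3 - 5*m^2) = (m - 5)*(m + 1)*(m + 4)*(m^2) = m*(m - 5)*(m + 1)*(m + 4)*(m)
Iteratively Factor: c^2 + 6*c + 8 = (c + 4)*(c + 2)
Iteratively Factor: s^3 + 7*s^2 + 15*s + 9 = (s + 1)*(s^2 + 6*s + 9) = (s + 1)*(s + 3)*(s + 3)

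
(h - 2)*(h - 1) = h^2 - 3*h + 2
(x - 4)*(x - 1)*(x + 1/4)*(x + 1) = x^4 - 15*x^3/4 - 2*x^2 + 15*x/4 + 1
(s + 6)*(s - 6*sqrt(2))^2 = s^3 - 12*sqrt(2)*s^2 + 6*s^2 - 72*sqrt(2)*s + 72*s + 432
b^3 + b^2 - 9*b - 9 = (b - 3)*(b + 1)*(b + 3)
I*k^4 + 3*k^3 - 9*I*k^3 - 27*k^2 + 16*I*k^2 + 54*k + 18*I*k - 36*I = (k - 6)*(k - 3)*(k - 2*I)*(I*k + 1)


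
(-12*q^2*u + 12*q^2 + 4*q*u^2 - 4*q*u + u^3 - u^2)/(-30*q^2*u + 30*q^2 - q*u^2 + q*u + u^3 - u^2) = (12*q^2 - 4*q*u - u^2)/(30*q^2 + q*u - u^2)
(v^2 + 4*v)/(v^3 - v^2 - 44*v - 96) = v/(v^2 - 5*v - 24)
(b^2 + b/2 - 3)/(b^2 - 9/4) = 2*(b + 2)/(2*b + 3)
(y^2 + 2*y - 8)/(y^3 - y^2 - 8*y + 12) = (y + 4)/(y^2 + y - 6)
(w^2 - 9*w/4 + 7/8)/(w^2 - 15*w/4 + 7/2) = (w - 1/2)/(w - 2)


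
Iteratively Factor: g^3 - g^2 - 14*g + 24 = (g - 2)*(g^2 + g - 12) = (g - 3)*(g - 2)*(g + 4)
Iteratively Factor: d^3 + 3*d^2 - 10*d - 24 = (d - 3)*(d^2 + 6*d + 8) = (d - 3)*(d + 2)*(d + 4)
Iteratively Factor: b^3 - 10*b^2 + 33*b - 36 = (b - 4)*(b^2 - 6*b + 9) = (b - 4)*(b - 3)*(b - 3)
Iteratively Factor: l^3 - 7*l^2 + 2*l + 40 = (l + 2)*(l^2 - 9*l + 20) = (l - 4)*(l + 2)*(l - 5)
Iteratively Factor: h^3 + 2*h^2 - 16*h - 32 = (h + 4)*(h^2 - 2*h - 8) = (h - 4)*(h + 4)*(h + 2)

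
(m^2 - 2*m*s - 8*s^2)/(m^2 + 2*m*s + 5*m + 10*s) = (m - 4*s)/(m + 5)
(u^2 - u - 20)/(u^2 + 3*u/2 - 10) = 2*(u - 5)/(2*u - 5)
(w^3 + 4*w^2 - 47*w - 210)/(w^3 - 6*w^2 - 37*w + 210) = (w + 5)/(w - 5)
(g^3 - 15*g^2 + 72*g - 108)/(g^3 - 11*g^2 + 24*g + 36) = (g - 3)/(g + 1)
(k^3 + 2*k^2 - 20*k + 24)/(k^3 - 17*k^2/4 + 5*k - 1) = 4*(k + 6)/(4*k - 1)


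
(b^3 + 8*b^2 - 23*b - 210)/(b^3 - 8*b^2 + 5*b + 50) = (b^2 + 13*b + 42)/(b^2 - 3*b - 10)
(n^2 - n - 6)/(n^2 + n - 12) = (n + 2)/(n + 4)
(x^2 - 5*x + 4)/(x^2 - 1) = (x - 4)/(x + 1)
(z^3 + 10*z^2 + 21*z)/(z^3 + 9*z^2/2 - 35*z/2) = 2*(z + 3)/(2*z - 5)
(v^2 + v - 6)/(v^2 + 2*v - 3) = (v - 2)/(v - 1)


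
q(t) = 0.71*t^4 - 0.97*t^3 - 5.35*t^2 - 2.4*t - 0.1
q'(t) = 2.84*t^3 - 2.91*t^2 - 10.7*t - 2.4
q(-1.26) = -1.84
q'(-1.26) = 0.78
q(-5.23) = 536.09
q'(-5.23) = -432.31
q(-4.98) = 435.66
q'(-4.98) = -372.04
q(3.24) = -18.79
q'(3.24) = 28.98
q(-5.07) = 470.09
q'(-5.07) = -393.07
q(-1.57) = -1.45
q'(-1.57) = -3.76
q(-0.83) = -0.90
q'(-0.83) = 2.85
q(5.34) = 264.15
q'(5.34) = 289.94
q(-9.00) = 4953.59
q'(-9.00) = -2212.17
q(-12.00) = 15657.02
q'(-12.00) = -5200.56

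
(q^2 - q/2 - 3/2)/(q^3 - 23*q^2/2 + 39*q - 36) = (q + 1)/(q^2 - 10*q + 24)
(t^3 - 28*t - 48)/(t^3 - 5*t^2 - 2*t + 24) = (t^2 - 2*t - 24)/(t^2 - 7*t + 12)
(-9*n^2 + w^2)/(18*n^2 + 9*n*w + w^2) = (-3*n + w)/(6*n + w)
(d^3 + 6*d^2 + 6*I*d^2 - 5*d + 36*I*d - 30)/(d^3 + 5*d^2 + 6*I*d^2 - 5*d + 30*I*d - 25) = (d + 6)/(d + 5)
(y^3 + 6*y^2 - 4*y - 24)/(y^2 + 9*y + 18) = (y^2 - 4)/(y + 3)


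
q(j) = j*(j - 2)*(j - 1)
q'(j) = j*(j - 2) + j*(j - 1) + (j - 2)*(j - 1) = 3*j^2 - 6*j + 2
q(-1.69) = -16.78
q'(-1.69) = 20.71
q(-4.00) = -120.00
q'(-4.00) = 74.00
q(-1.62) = -15.36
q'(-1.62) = 19.59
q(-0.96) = -5.57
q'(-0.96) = 10.52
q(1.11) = -0.11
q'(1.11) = -0.96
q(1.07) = -0.07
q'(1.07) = -0.99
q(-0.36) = -1.16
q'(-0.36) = 4.55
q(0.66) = 0.30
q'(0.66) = -0.65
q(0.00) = 0.00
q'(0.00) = 2.00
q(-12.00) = -2184.00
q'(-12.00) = 506.00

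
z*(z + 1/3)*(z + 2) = z^3 + 7*z^2/3 + 2*z/3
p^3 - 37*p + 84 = (p - 4)*(p - 3)*(p + 7)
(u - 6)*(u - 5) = u^2 - 11*u + 30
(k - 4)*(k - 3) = k^2 - 7*k + 12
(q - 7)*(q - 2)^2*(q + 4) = q^4 - 7*q^3 - 12*q^2 + 100*q - 112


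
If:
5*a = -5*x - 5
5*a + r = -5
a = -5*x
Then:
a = -5/4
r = 5/4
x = 1/4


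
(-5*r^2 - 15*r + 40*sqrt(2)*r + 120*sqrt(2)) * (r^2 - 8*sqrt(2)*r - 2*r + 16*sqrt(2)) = -5*r^4 - 5*r^3 + 80*sqrt(2)*r^3 - 610*r^2 + 80*sqrt(2)*r^2 - 480*sqrt(2)*r - 640*r + 3840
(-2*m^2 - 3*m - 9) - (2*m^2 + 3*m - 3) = -4*m^2 - 6*m - 6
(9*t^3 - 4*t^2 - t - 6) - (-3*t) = 9*t^3 - 4*t^2 + 2*t - 6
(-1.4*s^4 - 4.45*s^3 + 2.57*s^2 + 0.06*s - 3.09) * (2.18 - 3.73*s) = 5.222*s^5 + 13.5465*s^4 - 19.2871*s^3 + 5.3788*s^2 + 11.6565*s - 6.7362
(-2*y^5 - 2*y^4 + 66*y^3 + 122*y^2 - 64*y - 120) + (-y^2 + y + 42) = -2*y^5 - 2*y^4 + 66*y^3 + 121*y^2 - 63*y - 78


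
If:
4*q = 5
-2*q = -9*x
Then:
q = 5/4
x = 5/18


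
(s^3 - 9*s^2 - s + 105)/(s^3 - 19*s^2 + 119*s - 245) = (s + 3)/(s - 7)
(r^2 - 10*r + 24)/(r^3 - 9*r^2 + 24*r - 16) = (r - 6)/(r^2 - 5*r + 4)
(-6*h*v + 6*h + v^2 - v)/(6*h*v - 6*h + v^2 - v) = (-6*h + v)/(6*h + v)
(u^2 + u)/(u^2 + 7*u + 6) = u/(u + 6)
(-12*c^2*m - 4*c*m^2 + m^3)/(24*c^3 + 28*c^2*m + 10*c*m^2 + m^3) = m*(-6*c + m)/(12*c^2 + 8*c*m + m^2)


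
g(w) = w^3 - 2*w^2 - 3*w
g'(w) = 3*w^2 - 4*w - 3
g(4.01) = 20.29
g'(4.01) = 29.20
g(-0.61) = 0.86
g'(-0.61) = 0.56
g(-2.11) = -11.97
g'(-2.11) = 18.80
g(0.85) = -3.38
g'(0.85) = -4.23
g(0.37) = -1.33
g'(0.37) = -4.07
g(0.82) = -3.25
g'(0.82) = -4.26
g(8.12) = 379.16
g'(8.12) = 162.32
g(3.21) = 2.84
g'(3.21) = 15.07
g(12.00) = 1404.00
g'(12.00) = 381.00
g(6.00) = 126.00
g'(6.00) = 81.00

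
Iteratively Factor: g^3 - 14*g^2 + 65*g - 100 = (g - 4)*(g^2 - 10*g + 25) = (g - 5)*(g - 4)*(g - 5)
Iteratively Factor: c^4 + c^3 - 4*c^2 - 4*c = (c + 1)*(c^3 - 4*c) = (c - 2)*(c + 1)*(c^2 + 2*c) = (c - 2)*(c + 1)*(c + 2)*(c)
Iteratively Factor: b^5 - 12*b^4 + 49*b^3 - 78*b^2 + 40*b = (b - 4)*(b^4 - 8*b^3 + 17*b^2 - 10*b) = (b - 4)*(b - 2)*(b^3 - 6*b^2 + 5*b) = b*(b - 4)*(b - 2)*(b^2 - 6*b + 5) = b*(b - 5)*(b - 4)*(b - 2)*(b - 1)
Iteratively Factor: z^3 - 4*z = (z)*(z^2 - 4) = z*(z - 2)*(z + 2)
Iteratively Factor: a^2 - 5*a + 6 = (a - 2)*(a - 3)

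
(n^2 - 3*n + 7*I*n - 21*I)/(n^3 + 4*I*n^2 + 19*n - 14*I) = (n - 3)/(n^2 - 3*I*n - 2)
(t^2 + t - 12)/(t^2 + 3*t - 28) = (t^2 + t - 12)/(t^2 + 3*t - 28)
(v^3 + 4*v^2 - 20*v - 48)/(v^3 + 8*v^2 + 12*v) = (v - 4)/v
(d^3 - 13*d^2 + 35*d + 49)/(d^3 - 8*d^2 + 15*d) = (d^3 - 13*d^2 + 35*d + 49)/(d*(d^2 - 8*d + 15))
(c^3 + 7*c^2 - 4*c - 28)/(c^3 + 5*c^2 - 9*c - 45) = (c^3 + 7*c^2 - 4*c - 28)/(c^3 + 5*c^2 - 9*c - 45)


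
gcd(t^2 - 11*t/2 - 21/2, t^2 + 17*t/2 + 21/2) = t + 3/2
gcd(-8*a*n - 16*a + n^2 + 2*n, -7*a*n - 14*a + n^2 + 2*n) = n + 2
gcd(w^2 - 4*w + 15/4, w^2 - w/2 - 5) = w - 5/2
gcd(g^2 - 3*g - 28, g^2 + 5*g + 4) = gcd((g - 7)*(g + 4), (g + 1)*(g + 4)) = g + 4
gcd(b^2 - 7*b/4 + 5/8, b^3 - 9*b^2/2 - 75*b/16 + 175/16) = b - 5/4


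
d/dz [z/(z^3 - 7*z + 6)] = (z^3 - z*(3*z^2 - 7) - 7*z + 6)/(z^3 - 7*z + 6)^2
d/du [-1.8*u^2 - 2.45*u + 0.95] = -3.6*u - 2.45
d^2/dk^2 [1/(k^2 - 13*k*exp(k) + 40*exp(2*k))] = ((k^2 - 13*k*exp(k) + 40*exp(2*k))*(13*k*exp(k) - 160*exp(2*k) + 26*exp(k) - 2) + 2*(13*k*exp(k) - 2*k - 80*exp(2*k) + 13*exp(k))^2)/(k^2 - 13*k*exp(k) + 40*exp(2*k))^3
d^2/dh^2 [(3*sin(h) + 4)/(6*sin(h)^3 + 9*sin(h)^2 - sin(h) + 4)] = (-432*sin(h)^7 - 1782*sin(h)^6 - 2043*sin(h)^5 + 2361*sin(h)^4 + 5598*sin(h)^3 + 1496*sin(h)^2 - 1504*sin(h) - 256)/(6*sin(h)^3 + 9*sin(h)^2 - sin(h) + 4)^3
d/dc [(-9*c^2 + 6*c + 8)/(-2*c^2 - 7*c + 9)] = 5*(15*c^2 - 26*c + 22)/(4*c^4 + 28*c^3 + 13*c^2 - 126*c + 81)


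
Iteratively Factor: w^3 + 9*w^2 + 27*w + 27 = (w + 3)*(w^2 + 6*w + 9) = (w + 3)^2*(w + 3)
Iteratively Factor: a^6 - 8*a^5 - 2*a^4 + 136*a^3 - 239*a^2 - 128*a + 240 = (a + 1)*(a^5 - 9*a^4 + 7*a^3 + 129*a^2 - 368*a + 240) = (a - 3)*(a + 1)*(a^4 - 6*a^3 - 11*a^2 + 96*a - 80) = (a - 3)*(a - 1)*(a + 1)*(a^3 - 5*a^2 - 16*a + 80) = (a - 5)*(a - 3)*(a - 1)*(a + 1)*(a^2 - 16) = (a - 5)*(a - 3)*(a - 1)*(a + 1)*(a + 4)*(a - 4)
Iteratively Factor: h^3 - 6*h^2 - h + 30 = (h - 3)*(h^2 - 3*h - 10) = (h - 3)*(h + 2)*(h - 5)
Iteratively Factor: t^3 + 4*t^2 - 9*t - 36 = (t + 3)*(t^2 + t - 12) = (t - 3)*(t + 3)*(t + 4)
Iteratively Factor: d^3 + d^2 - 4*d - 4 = (d + 1)*(d^2 - 4) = (d - 2)*(d + 1)*(d + 2)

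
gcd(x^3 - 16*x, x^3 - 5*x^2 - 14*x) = x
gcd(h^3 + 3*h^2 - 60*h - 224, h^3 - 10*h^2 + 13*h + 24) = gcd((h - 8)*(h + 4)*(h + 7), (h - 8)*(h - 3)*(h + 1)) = h - 8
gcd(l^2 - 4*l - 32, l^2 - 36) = 1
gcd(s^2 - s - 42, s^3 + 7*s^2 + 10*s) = 1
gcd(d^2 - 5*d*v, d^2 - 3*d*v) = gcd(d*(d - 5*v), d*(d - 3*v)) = d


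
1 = 1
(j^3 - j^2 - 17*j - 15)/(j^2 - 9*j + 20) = (j^2 + 4*j + 3)/(j - 4)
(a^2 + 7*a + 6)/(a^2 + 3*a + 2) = (a + 6)/(a + 2)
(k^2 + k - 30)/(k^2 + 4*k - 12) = (k - 5)/(k - 2)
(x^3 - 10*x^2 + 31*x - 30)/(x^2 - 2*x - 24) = (-x^3 + 10*x^2 - 31*x + 30)/(-x^2 + 2*x + 24)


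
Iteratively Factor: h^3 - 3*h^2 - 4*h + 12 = (h - 3)*(h^2 - 4) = (h - 3)*(h - 2)*(h + 2)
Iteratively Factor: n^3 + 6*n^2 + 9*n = (n + 3)*(n^2 + 3*n) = (n + 3)^2*(n)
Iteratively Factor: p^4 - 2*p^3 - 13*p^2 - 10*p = (p + 1)*(p^3 - 3*p^2 - 10*p) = (p + 1)*(p + 2)*(p^2 - 5*p) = p*(p + 1)*(p + 2)*(p - 5)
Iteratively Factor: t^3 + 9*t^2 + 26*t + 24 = (t + 4)*(t^2 + 5*t + 6) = (t + 3)*(t + 4)*(t + 2)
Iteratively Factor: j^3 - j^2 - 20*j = (j - 5)*(j^2 + 4*j) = j*(j - 5)*(j + 4)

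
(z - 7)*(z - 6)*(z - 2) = z^3 - 15*z^2 + 68*z - 84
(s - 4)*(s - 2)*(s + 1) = s^3 - 5*s^2 + 2*s + 8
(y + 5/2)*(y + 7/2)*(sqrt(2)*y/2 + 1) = sqrt(2)*y^3/2 + y^2 + 3*sqrt(2)*y^2 + 6*y + 35*sqrt(2)*y/8 + 35/4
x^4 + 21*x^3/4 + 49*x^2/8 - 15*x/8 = x*(x - 1/4)*(x + 5/2)*(x + 3)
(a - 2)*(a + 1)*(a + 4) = a^3 + 3*a^2 - 6*a - 8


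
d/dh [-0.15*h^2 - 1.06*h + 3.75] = -0.3*h - 1.06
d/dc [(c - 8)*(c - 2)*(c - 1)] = 3*c^2 - 22*c + 26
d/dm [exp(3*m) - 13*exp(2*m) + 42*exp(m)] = (3*exp(2*m) - 26*exp(m) + 42)*exp(m)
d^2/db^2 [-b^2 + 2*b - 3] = -2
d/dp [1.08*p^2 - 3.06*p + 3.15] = 2.16*p - 3.06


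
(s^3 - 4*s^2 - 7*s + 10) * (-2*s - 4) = -2*s^4 + 4*s^3 + 30*s^2 + 8*s - 40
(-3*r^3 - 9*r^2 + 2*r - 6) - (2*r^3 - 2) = -5*r^3 - 9*r^2 + 2*r - 4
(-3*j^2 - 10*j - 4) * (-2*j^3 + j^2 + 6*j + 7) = 6*j^5 + 17*j^4 - 20*j^3 - 85*j^2 - 94*j - 28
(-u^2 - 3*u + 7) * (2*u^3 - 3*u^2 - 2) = -2*u^5 - 3*u^4 + 23*u^3 - 19*u^2 + 6*u - 14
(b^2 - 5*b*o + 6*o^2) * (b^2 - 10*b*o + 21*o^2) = b^4 - 15*b^3*o + 77*b^2*o^2 - 165*b*o^3 + 126*o^4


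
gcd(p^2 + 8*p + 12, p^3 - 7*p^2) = 1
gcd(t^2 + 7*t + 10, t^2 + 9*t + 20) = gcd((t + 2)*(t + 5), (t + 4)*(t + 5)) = t + 5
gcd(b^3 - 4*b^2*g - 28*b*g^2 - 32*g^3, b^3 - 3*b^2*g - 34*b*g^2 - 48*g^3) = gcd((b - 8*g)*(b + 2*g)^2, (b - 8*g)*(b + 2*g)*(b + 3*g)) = b^2 - 6*b*g - 16*g^2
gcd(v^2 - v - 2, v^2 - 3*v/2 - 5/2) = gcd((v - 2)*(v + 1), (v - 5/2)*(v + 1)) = v + 1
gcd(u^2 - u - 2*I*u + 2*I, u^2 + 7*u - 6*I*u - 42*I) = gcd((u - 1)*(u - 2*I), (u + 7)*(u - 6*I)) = 1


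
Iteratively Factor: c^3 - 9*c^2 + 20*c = (c)*(c^2 - 9*c + 20) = c*(c - 5)*(c - 4)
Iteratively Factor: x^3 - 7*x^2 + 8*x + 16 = (x + 1)*(x^2 - 8*x + 16) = (x - 4)*(x + 1)*(x - 4)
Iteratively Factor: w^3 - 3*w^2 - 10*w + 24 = (w + 3)*(w^2 - 6*w + 8) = (w - 4)*(w + 3)*(w - 2)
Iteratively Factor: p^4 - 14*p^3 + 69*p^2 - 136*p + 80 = (p - 4)*(p^3 - 10*p^2 + 29*p - 20) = (p - 5)*(p - 4)*(p^2 - 5*p + 4) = (p - 5)*(p - 4)^2*(p - 1)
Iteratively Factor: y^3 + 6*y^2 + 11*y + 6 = (y + 2)*(y^2 + 4*y + 3) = (y + 1)*(y + 2)*(y + 3)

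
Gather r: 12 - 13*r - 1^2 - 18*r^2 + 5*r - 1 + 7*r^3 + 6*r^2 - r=7*r^3 - 12*r^2 - 9*r + 10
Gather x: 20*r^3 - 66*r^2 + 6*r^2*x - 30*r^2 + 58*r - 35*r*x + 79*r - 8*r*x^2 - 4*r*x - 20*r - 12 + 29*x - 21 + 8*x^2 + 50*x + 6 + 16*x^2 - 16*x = 20*r^3 - 96*r^2 + 117*r + x^2*(24 - 8*r) + x*(6*r^2 - 39*r + 63) - 27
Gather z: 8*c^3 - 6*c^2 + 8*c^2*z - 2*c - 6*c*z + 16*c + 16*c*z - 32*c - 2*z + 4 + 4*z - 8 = 8*c^3 - 6*c^2 - 18*c + z*(8*c^2 + 10*c + 2) - 4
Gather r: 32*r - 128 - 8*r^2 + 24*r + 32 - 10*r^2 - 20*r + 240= -18*r^2 + 36*r + 144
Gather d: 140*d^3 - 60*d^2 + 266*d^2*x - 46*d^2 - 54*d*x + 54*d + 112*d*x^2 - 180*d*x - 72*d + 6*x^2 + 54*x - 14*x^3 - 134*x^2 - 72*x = 140*d^3 + d^2*(266*x - 106) + d*(112*x^2 - 234*x - 18) - 14*x^3 - 128*x^2 - 18*x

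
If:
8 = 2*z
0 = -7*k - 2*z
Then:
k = -8/7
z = 4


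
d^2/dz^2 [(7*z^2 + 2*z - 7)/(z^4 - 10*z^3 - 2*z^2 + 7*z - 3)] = 2*(21*z^8 - 198*z^7 + 484*z^6 + 1344*z^5 - 2274*z^4 - 2382*z^3 + 774*z^2 + 888*z - 196)/(z^12 - 30*z^11 + 294*z^10 - 859*z^9 - 1017*z^8 + 2076*z^7 + 115*z^6 - 1872*z^5 + 957*z^4 + 325*z^3 - 495*z^2 + 189*z - 27)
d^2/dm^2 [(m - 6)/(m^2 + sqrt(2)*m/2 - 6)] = 4*((m - 6)*(4*m + sqrt(2))^2 + (-6*m - sqrt(2) + 12)*(2*m^2 + sqrt(2)*m - 12))/(2*m^2 + sqrt(2)*m - 12)^3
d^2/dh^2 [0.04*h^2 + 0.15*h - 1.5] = 0.0800000000000000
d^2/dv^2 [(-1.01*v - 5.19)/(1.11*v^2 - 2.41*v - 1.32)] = ((1.01*v + 5.19)*(2.22*v - 2.41)*(4.44*v - 4.82) + (6.7266*v + 6.6536)*(-1.11*v^2 + 2.41*v + 1.32))/(-1.11*v^2 + 2.41*v + 1.32)^3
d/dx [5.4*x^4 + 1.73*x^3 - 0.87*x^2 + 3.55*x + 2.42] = 21.6*x^3 + 5.19*x^2 - 1.74*x + 3.55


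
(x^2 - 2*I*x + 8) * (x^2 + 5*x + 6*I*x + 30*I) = x^4 + 5*x^3 + 4*I*x^3 + 20*x^2 + 20*I*x^2 + 100*x + 48*I*x + 240*I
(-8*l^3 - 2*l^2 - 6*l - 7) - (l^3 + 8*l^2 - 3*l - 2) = -9*l^3 - 10*l^2 - 3*l - 5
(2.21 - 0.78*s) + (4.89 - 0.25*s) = 7.1 - 1.03*s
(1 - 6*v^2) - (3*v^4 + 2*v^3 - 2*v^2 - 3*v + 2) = -3*v^4 - 2*v^3 - 4*v^2 + 3*v - 1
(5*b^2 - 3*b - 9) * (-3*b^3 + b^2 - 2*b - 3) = -15*b^5 + 14*b^4 + 14*b^3 - 18*b^2 + 27*b + 27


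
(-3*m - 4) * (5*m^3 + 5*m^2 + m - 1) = -15*m^4 - 35*m^3 - 23*m^2 - m + 4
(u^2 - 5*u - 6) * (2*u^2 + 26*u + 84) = 2*u^4 + 16*u^3 - 58*u^2 - 576*u - 504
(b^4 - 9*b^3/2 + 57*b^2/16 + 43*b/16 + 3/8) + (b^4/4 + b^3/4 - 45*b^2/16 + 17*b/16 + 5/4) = 5*b^4/4 - 17*b^3/4 + 3*b^2/4 + 15*b/4 + 13/8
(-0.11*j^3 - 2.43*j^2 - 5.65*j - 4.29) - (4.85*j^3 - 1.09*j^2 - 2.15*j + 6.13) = -4.96*j^3 - 1.34*j^2 - 3.5*j - 10.42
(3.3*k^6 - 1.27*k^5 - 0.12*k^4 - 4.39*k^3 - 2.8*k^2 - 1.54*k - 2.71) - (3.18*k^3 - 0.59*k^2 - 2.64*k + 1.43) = 3.3*k^6 - 1.27*k^5 - 0.12*k^4 - 7.57*k^3 - 2.21*k^2 + 1.1*k - 4.14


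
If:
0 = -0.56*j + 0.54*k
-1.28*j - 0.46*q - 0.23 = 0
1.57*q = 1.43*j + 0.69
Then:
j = -0.25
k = -0.26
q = 0.21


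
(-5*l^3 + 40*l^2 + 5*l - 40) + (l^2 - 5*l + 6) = -5*l^3 + 41*l^2 - 34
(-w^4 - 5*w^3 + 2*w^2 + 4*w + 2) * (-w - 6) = w^5 + 11*w^4 + 28*w^3 - 16*w^2 - 26*w - 12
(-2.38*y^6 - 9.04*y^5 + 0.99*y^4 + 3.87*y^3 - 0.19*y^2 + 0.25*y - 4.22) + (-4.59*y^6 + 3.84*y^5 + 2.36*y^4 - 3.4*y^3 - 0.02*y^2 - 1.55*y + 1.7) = -6.97*y^6 - 5.2*y^5 + 3.35*y^4 + 0.47*y^3 - 0.21*y^2 - 1.3*y - 2.52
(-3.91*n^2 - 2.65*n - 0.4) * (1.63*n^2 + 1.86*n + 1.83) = -6.3733*n^4 - 11.5921*n^3 - 12.7363*n^2 - 5.5935*n - 0.732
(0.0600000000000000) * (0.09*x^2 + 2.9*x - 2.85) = 0.0054*x^2 + 0.174*x - 0.171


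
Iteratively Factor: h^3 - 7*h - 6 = (h - 3)*(h^2 + 3*h + 2) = (h - 3)*(h + 2)*(h + 1)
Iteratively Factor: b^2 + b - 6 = (b + 3)*(b - 2)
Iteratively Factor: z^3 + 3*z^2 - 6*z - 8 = (z + 1)*(z^2 + 2*z - 8) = (z + 1)*(z + 4)*(z - 2)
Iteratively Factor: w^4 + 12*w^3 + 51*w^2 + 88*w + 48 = (w + 4)*(w^3 + 8*w^2 + 19*w + 12) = (w + 3)*(w + 4)*(w^2 + 5*w + 4) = (w + 1)*(w + 3)*(w + 4)*(w + 4)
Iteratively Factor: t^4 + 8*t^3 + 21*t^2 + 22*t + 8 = (t + 1)*(t^3 + 7*t^2 + 14*t + 8) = (t + 1)^2*(t^2 + 6*t + 8) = (t + 1)^2*(t + 4)*(t + 2)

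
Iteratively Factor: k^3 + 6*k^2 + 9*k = (k + 3)*(k^2 + 3*k) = k*(k + 3)*(k + 3)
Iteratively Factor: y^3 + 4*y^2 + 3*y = (y + 1)*(y^2 + 3*y) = (y + 1)*(y + 3)*(y)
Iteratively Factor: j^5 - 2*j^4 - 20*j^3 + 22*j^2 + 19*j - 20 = (j - 5)*(j^4 + 3*j^3 - 5*j^2 - 3*j + 4) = (j - 5)*(j + 4)*(j^3 - j^2 - j + 1) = (j - 5)*(j - 1)*(j + 4)*(j^2 - 1) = (j - 5)*(j - 1)*(j + 1)*(j + 4)*(j - 1)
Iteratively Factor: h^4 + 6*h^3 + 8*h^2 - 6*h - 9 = (h - 1)*(h^3 + 7*h^2 + 15*h + 9) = (h - 1)*(h + 3)*(h^2 + 4*h + 3) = (h - 1)*(h + 1)*(h + 3)*(h + 3)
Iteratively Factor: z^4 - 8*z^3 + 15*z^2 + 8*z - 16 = (z - 4)*(z^3 - 4*z^2 - z + 4) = (z - 4)*(z + 1)*(z^2 - 5*z + 4) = (z - 4)^2*(z + 1)*(z - 1)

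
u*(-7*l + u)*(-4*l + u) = 28*l^2*u - 11*l*u^2 + u^3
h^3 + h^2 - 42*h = h*(h - 6)*(h + 7)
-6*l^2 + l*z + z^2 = (-2*l + z)*(3*l + z)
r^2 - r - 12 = (r - 4)*(r + 3)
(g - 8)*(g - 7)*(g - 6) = g^3 - 21*g^2 + 146*g - 336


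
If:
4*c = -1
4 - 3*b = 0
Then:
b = 4/3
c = -1/4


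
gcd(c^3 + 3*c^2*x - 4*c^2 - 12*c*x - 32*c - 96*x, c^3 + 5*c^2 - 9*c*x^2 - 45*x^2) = c + 3*x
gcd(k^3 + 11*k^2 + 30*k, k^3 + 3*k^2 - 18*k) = k^2 + 6*k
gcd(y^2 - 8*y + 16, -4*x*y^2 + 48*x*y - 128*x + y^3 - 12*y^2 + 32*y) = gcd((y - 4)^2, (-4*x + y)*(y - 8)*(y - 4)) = y - 4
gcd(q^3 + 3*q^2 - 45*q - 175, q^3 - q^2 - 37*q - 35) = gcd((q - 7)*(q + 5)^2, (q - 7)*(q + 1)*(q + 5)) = q^2 - 2*q - 35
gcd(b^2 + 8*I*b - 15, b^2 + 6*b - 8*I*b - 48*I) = 1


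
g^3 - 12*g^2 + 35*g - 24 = (g - 8)*(g - 3)*(g - 1)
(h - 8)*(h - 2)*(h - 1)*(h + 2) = h^4 - 9*h^3 + 4*h^2 + 36*h - 32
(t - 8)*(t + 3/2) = t^2 - 13*t/2 - 12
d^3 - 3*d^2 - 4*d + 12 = (d - 3)*(d - 2)*(d + 2)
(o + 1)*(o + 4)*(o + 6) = o^3 + 11*o^2 + 34*o + 24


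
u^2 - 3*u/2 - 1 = (u - 2)*(u + 1/2)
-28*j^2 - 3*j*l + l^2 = (-7*j + l)*(4*j + l)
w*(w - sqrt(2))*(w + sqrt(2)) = w^3 - 2*w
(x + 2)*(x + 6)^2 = x^3 + 14*x^2 + 60*x + 72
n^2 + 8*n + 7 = (n + 1)*(n + 7)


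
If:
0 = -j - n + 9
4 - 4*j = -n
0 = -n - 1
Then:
No Solution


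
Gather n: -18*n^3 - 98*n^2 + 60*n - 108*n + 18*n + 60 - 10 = -18*n^3 - 98*n^2 - 30*n + 50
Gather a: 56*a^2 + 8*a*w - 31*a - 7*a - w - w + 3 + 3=56*a^2 + a*(8*w - 38) - 2*w + 6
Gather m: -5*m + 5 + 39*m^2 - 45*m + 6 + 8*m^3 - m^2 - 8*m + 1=8*m^3 + 38*m^2 - 58*m + 12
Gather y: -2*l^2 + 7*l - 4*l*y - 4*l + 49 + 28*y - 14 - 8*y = -2*l^2 + 3*l + y*(20 - 4*l) + 35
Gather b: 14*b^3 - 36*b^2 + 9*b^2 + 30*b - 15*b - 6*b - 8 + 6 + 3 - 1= 14*b^3 - 27*b^2 + 9*b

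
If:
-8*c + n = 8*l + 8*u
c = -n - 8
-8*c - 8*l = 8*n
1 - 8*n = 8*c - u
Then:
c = 448/9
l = 8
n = -520/9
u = -65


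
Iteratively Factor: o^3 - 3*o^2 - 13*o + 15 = (o - 1)*(o^2 - 2*o - 15) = (o - 5)*(o - 1)*(o + 3)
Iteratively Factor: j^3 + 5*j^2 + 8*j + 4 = (j + 2)*(j^2 + 3*j + 2) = (j + 2)^2*(j + 1)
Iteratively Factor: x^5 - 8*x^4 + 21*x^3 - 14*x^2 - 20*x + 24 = (x - 3)*(x^4 - 5*x^3 + 6*x^2 + 4*x - 8) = (x - 3)*(x - 2)*(x^3 - 3*x^2 + 4) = (x - 3)*(x - 2)^2*(x^2 - x - 2) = (x - 3)*(x - 2)^3*(x + 1)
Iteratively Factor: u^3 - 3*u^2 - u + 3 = (u - 1)*(u^2 - 2*u - 3) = (u - 1)*(u + 1)*(u - 3)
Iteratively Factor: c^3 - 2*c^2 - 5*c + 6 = (c - 3)*(c^2 + c - 2) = (c - 3)*(c + 2)*(c - 1)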